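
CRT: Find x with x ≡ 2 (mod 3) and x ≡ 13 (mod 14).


m₁ = 3, m₂ = 14, gcd = 1, so CRT applies. M = m₁·m₂ = 42
Let M₁ = M/m₁ = 14, M₂ = M/m₂ = 3
Find y₁ ≡ M₁⁻¹ (mod m₁): 14⁻¹ ≡ 2 (mod 3)
Find y₂ ≡ M₂⁻¹ (mod m₂): 3⁻¹ ≡ 5 (mod 14)
x = a₁·M₁·y₁ + a₂·M₂·y₂ = 2·14·2 + 13·3·5 = 251
Reduce mod 42: x ≡ 41
Check: 41 mod 3 = 2 ✓, 41 mod 14 = 13 ✓

x ≡ 41 (mod 42)


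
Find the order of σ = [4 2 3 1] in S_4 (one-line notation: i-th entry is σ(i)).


Cycle decomposition: (1 4)
Cycle lengths: 2
Order = lcm(2) = 2

ord(σ) = 2


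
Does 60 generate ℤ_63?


g generates ℤ_n iff gcd(g, n) = 1
gcd(60, 63) = 3
Since gcd = 3 ≠ 1, ⟨60⟩ has order 21 < 63, so 60 is not a generator.

No, 60 does not generate ℤ_63


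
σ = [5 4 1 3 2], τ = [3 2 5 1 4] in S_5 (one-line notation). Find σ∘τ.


σ∘τ: apply τ first, then σ
1 →τ 3 →σ 1
2 →τ 2 →σ 4
3 →τ 5 →σ 2
4 →τ 1 →σ 5
5 →τ 4 →σ 3

σ∘τ = [1 4 2 5 3]


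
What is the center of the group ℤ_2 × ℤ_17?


Z(G) = {g ∈ G | gx = xg for all x ∈ G}
Direct product of abelian groups is abelian, so Z(G) = G

Z(ℤ_2 × ℤ_17) = ℤ_2 × ℤ_17


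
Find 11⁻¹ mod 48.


Use the extended Euclidean algorithm to write 1 = 11·s + 48·t; then s mod 48 is the inverse.
Euclidean algorithm:
  11 = 0·48 + 11
  48 = 4·11 + 4
  11 = 2·4 + 3
  4 = 1·3 + 1
  3 = 3·1 + 0
gcd(11,48) = 1
Back-substitution gives: 11·(-13) + 48·(3) = 1
So 11⁻¹ ≡ -13 ≡ 35 (mod 48)
Check: 11 × 35 = 385 ≡ 1 (mod 48) ✓

11⁻¹ ≡ 35 (mod 48)


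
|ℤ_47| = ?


ℤ_n has n elements.

|ℤ_47| = 47


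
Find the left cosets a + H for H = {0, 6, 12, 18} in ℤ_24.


H = {0, 6, 12, 18}, |H| = 4
Number of cosets = |G|/|H| = 24/4 = 6
0 + H = {0, 6, 12, 18}
1 + H = {1, 7, 13, 19}
2 + H = {2, 8, 14, 20}
3 + H = {3, 9, 15, 21}
4 + H = {4, 10, 16, 22}
5 + H = {5, 11, 17, 23}

Cosets: 0+H={0,6,12,18}; 1+H={1,7,13,19}; 2+H={2,8,14,20}; 3+H={3,9,15,21}; 4+H={4,10,16,22}; 5+H={5,11,17,23}


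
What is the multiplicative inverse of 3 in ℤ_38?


Use the extended Euclidean algorithm to write 1 = 3·s + 38·t; then s mod 38 is the inverse.
Euclidean algorithm:
  3 = 0·38 + 3
  38 = 12·3 + 2
  3 = 1·2 + 1
  2 = 2·1 + 0
gcd(3,38) = 1
Back-substitution gives: 3·(13) + 38·(-1) = 1
So 3⁻¹ ≡ 13 ≡ 13 (mod 38)
Check: 3 × 13 = 39 ≡ 1 (mod 38) ✓

3⁻¹ ≡ 13 (mod 38)


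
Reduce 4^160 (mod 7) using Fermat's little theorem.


Fermat's little theorem: if p is prime and gcd(a,p)=1, then a^(p-1) ≡ 1 (mod p)
p = 7 is prime, gcd(4,7) = 1
Reduce exponent: 160 mod 6 = 4
So 4^160 ≡ 4^4 (mod 7)
4^4 mod 7 = 4

4^160 ≡ 4 (mod 7)


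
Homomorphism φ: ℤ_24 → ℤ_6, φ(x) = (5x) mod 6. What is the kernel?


Kernel = preimage of identity
ker(φ) = {x ∈ ℤ_24 : 5x ≡ 0 (mod 6)}. Since 6 | 24, φ is well-defined. The kernel is the cyclic subgroup ⟨6⟩ of ℤ_24 (order 4), i.e. {0, 6, 12, 18}

ker(φ) = {0, 6, 12, 18}


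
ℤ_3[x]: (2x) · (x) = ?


Expand and collect like terms; reduce coefficients mod 3:
x^0: 0·0 = 0 ≡ 0 (mod 3)
x^1: 0·1 + 2·0 = 0 ≡ 0 (mod 3)
x^2: 2·1 = 2 ≡ 2 (mod 3)
Result: 2x^2

f · g = 2x^2


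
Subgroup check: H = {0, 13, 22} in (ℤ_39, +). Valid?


Subgroup test for H = {0, 13, 22} in (ℤ_39, +):
(1) 0 ∈ H? Yes
(2) Closure: for all a,b ∈ H, (a+b) mod 39 ∈ H? No  [counterexample: 13 + 13 = 26 ∉ H]
(3) Inverses: for all a ∈ H, -a mod 39 ∈ H? No

No, H is not a subgroup of ℤ_39


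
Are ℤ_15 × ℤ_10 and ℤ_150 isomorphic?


Comparing ℤ_15 × ℤ_10 and ℤ_150:
gcd(15,10) = 5 ≠ 1. Max element order in ℤ_15×ℤ_10 is lcm(15,10) = 30 < 150, so it has no element of order 150

No, ℤ_15 × ℤ_10 ≇ ℤ_150


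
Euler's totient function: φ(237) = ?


Factor n: 237 = 3 × 79
φ(n) = n · ∏(1 - 1/p) over distinct primes p | n
φ(237) = 237 · (1 - 1/3) · (1 - 1/79) = 156

φ(237) = 156


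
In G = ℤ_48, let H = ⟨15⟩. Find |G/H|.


|⟨15⟩| = n / gcd(15, 48) = 48 / 3 = 16
H is normal (ℤ_48 is abelian).
|G/H| = |G| / |H| = 48 / 16 = 3

|G/H| = 3


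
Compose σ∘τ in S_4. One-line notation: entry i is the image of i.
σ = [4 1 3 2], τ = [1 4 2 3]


σ∘τ: apply τ first, then σ
1 →τ 1 →σ 4
2 →τ 4 →σ 2
3 →τ 2 →σ 1
4 →τ 3 →σ 3

σ∘τ = [4 2 1 3]


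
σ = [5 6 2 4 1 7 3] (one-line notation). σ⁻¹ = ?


To find σ⁻¹, swap domain and range:
σ(1) = 5 → σ⁻¹(5) = 1
σ(2) = 6 → σ⁻¹(6) = 2
σ(3) = 2 → σ⁻¹(2) = 3
σ(4) = 4 → σ⁻¹(4) = 4
σ(5) = 1 → σ⁻¹(1) = 5
σ(6) = 7 → σ⁻¹(7) = 6
σ(7) = 3 → σ⁻¹(3) = 7

σ⁻¹ = [5 3 7 4 1 2 6]


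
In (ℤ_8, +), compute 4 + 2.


Operation: addition mod 8
4 + 2 = (a + b) mod 8 with a = 4, b = 2

4 + 2 = 6


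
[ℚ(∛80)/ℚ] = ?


∛80 has minimal polynomial x³ - 80 (irreducible over ℚ since 80 is not a perfect cube)

[ℚ(∛80)/ℚ] = 3


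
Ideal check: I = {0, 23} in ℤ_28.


Check ideal conditions for I = {0, 23} in ℤ_28:
(1) I is an additive subgroup? No
(2) For r ∈ ℤ_28 and a ∈ I: r·a ∈ I? No  [counterexample: r=2, a=23, r·a mod 28 = 18 ∉ I]

No, I is not an ideal of ℤ_28


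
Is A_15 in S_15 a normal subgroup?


H = A_15 in S_15
A_15 has index 2 in S_15, and every subgroup of index 2 is normal

Yes, normal subgroup


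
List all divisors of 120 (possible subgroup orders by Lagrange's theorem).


Lagrange's theorem: |H| divides |G|
|G| = 120
Divisors of 120: 1, 2, 3, 4, 5, 6, 8, 10, 12, 15, 20, 24, 30, 40, 60, 120

Possible subgroup orders: {1, 2, 3, 4, 5, 6, 8, 10, 12, 15, 20, 24, 30, 40, 60, 120}


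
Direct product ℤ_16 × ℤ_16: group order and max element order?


|ℤ_16 × ℤ_16| = 16 × 16 = 256
Max element order = lcm(16,16) = 16
Cyclic? No (gcd=16)

|ℤ_16×ℤ_16| = 256, max element order = 16


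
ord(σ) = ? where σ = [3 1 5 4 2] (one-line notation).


Cycle decomposition: (1 3 5 2)
Cycle lengths: 4
Order = lcm(4) = 4

ord(σ) = 4


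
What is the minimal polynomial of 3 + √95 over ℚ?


Let α = 3 + √95. Then α - 3 = √95, so (α - 3)² = 95, giving α² - 6α - 86 = 0. Degree 2 and α ∉ ℚ, so this is the minimal polynomial.

Minimal polynomial: x² - 6x - 86


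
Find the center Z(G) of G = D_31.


Z(G) = {g ∈ G | gx = xg for all x ∈ G}
For odd n, Z(D_n) = {e}: no nontrivial rotation commutes with all reflections

Z(D_31) = {e}


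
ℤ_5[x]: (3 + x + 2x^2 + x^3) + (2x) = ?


Add coefficients mod 5:
x^0: 3 + 0 = 3 (mod 5)
x^1: 1 + 2 = 3 (mod 5)
x^2: 2 + 0 = 2 (mod 5)
x^3: 1 + 0 = 1 (mod 5)
Result: 3 + 3x + 2x^2 + x^3

f + g = 3 + 3x + 2x^2 + x^3


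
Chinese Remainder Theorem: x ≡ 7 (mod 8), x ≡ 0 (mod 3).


m₁ = 8, m₂ = 3, gcd = 1, so CRT applies. M = m₁·m₂ = 24
Let M₁ = M/m₁ = 3, M₂ = M/m₂ = 8
Find y₁ ≡ M₁⁻¹ (mod m₁): 3⁻¹ ≡ 3 (mod 8)
Find y₂ ≡ M₂⁻¹ (mod m₂): 8⁻¹ ≡ 2 (mod 3)
x = a₁·M₁·y₁ + a₂·M₂·y₂ = 7·3·3 + 0·8·2 = 63
Reduce mod 24: x ≡ 15
Check: 15 mod 8 = 7 ✓, 15 mod 3 = 0 ✓

x ≡ 15 (mod 24)


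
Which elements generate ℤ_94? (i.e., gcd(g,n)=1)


g generates ℤ_n iff gcd(g,n) = 1
Prime factors of 94: 2, 47
Generators are g ∈ {1,...,93} not divisible by any of these primes.
Generators: {1, 3, 5, 7, 9, 11, 13, 15, 17, 19, 21, 23, 25, 27, 29, 31, 33, 35, 37, 39, 41, 43, 45, 49, 51, 53, 55, 57, 59, 61, 63, 65, 67, 69, 71, 73, 75, 77, 79, 81, 83, 85, 87, 89, 91, 93}
Number of generators = φ(94) = 46

Generators of ℤ_94 = {1, 3, 5, 7, 9, 11, 13, 15, 17, 19, 21, 23, 25, 27, 29, 31, 33, 35, 37, 39, 41, 43, 45, 49, 51, 53, 55, 57, 59, 61, 63, 65, 67, 69, 71, 73, 75, 77, 79, 81, 83, 85, 87, 89, 91, 93}


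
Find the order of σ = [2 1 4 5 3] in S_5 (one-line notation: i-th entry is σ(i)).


Cycle decomposition: (1 2) (3 4 5)
Cycle lengths: 2, 3
Order = lcm(2, 3) = 6

ord(σ) = 6


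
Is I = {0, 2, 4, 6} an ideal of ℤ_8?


Check ideal conditions for I = {0, 2, 4, 6} in ℤ_8:
(1) I is an additive subgroup? Yes
(2) For r ∈ ℤ_8 and a ∈ I: r·a ∈ I? Yes

Yes, I is an ideal of ℤ_8


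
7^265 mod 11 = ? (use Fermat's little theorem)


Fermat's little theorem: if p is prime and gcd(a,p)=1, then a^(p-1) ≡ 1 (mod p)
p = 11 is prime, gcd(7,11) = 1
Reduce exponent: 265 mod 10 = 5
So 7^265 ≡ 7^5 (mod 11)
7^5 mod 11 = 10

7^265 ≡ 10 (mod 11)


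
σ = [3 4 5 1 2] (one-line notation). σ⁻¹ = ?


To find σ⁻¹, swap domain and range:
σ(1) = 3 → σ⁻¹(3) = 1
σ(2) = 4 → σ⁻¹(4) = 2
σ(3) = 5 → σ⁻¹(5) = 3
σ(4) = 1 → σ⁻¹(1) = 4
σ(5) = 2 → σ⁻¹(2) = 5

σ⁻¹ = [4 5 1 2 3]


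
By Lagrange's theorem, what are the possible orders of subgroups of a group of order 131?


Lagrange's theorem: |H| divides |G|
|G| = 131
Divisors of 131: 1, 131

Possible subgroup orders: {1, 131}


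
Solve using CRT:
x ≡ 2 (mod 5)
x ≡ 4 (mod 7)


m₁ = 5, m₂ = 7, gcd = 1, so CRT applies. M = m₁·m₂ = 35
Let M₁ = M/m₁ = 7, M₂ = M/m₂ = 5
Find y₁ ≡ M₁⁻¹ (mod m₁): 7⁻¹ ≡ 3 (mod 5)
Find y₂ ≡ M₂⁻¹ (mod m₂): 5⁻¹ ≡ 3 (mod 7)
x = a₁·M₁·y₁ + a₂·M₂·y₂ = 2·7·3 + 4·5·3 = 102
Reduce mod 35: x ≡ 32
Check: 32 mod 5 = 2 ✓, 32 mod 7 = 4 ✓

x ≡ 32 (mod 35)


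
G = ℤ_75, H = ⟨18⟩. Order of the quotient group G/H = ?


|⟨18⟩| = n / gcd(18, 75) = 75 / 3 = 25
H is normal (ℤ_75 is abelian).
|G/H| = |G| / |H| = 75 / 25 = 3

|G/H| = 3


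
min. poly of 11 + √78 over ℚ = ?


Let α = 11 + √78. Then α - 11 = √78, so (α - 11)² = 78, giving α² - 22α + 43 = 0. Degree 2 and α ∉ ℚ, so this is the minimal polynomial.

Minimal polynomial: x² - 22x + 43


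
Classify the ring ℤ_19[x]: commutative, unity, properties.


ℤ_19 is a field (n prime), so ℤ_19[x] is a commutative integral domain with unity
Commutative: Yes
Integral domain: Yes
Has unity: Yes

ℤ_19[x]: Commutative=Yes, Unity=Yes


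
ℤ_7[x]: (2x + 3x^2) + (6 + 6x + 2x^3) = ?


Add coefficients mod 7:
x^0: 0 + 6 = 6 (mod 7)
x^1: 2 + 6 = 1 (mod 7)
x^2: 3 + 0 = 3 (mod 7)
x^3: 0 + 2 = 2 (mod 7)
Result: 6 + x + 3x^2 + 2x^3

f + g = 6 + x + 3x^2 + 2x^3


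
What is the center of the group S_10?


Z(G) = {g ∈ G | gx = xg for all x ∈ G}
S_n is non-abelian for n ≥ 3; Z(S_10) is trivial

Z(S_10) = {e}


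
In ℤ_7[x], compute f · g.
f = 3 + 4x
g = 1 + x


Expand and collect like terms; reduce coefficients mod 7:
x^0: 3·1 = 3 ≡ 3 (mod 7)
x^1: 3·1 + 4·1 = 7 ≡ 0 (mod 7)
x^2: 4·1 = 4 ≡ 4 (mod 7)
Result: 3 + 4x^2

f · g = 3 + 4x^2


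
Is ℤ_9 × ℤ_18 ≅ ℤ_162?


Comparing ℤ_9 × ℤ_18 and ℤ_162:
gcd(9,18) = 9 ≠ 1. Max element order in ℤ_9×ℤ_18 is lcm(9,18) = 18 < 162, so it has no element of order 162

No, ℤ_9 × ℤ_18 ≇ ℤ_162


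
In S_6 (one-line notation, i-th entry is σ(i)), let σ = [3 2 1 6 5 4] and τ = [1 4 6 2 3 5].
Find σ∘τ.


σ∘τ: apply τ first, then σ
1 →τ 1 →σ 3
2 →τ 4 →σ 6
3 →τ 6 →σ 4
4 →τ 2 →σ 2
5 →τ 3 →σ 1
6 →τ 5 →σ 5

σ∘τ = [3 6 4 2 1 5]


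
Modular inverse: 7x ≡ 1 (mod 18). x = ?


Use the extended Euclidean algorithm to write 1 = 7·s + 18·t; then s mod 18 is the inverse.
Euclidean algorithm:
  7 = 0·18 + 7
  18 = 2·7 + 4
  7 = 1·4 + 3
  4 = 1·3 + 1
  3 = 3·1 + 0
gcd(7,18) = 1
Back-substitution gives: 7·(-5) + 18·(2) = 1
So 7⁻¹ ≡ -5 ≡ 13 (mod 18)
Check: 7 × 13 = 91 ≡ 1 (mod 18) ✓

7⁻¹ ≡ 13 (mod 18)


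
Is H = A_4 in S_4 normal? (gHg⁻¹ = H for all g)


H = A_4 in S_4
A_4 has index 2 in S_4, and every subgroup of index 2 is normal

Yes, normal subgroup


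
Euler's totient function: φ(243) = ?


Factor n: 243 = 3^5
φ(n) = n · ∏(1 - 1/p) over distinct primes p | n
φ(243) = 243 · (1 - 1/3) = 162

φ(243) = 162


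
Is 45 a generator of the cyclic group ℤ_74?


g generates ℤ_n iff gcd(g, n) = 1
gcd(45, 74) = 1
Since gcd = 1, 45 is a generator.

Yes, 45 generates ℤ_74


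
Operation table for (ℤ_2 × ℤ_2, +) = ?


Elements: {(0,0), (0,1), (1,0), (1,1)}
Operation: componentwise addition mod (2, 2)
Entry (a, b) = ((a₁+b₁) mod 2, (a₂+b₂) mod 2)

Cayley table:
      | (0,0) | (0,1) | (1,0) | (1,1)
(0,0) | (0,0) | (0,1) | (1,0) | (1,1)
(0,1) | (0,1) | (0,0) | (1,1) | (1,0)
(1,0) | (1,0) | (1,1) | (0,0) | (0,1)
(1,1) | (1,1) | (1,0) | (0,1) | (0,0)


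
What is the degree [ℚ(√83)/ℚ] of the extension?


√83 has minimal polynomial x² - 83 (irreducible over ℚ since 83 is squarefree)

[ℚ(√83)/ℚ] = 2


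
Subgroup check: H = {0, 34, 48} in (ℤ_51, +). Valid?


Subgroup test for H = {0, 34, 48} in (ℤ_51, +):
(1) 0 ∈ H? Yes
(2) Closure: for all a,b ∈ H, (a+b) mod 51 ∈ H? No  [counterexample: 34 + 34 = 17 ∉ H]
(3) Inverses: for all a ∈ H, -a mod 51 ∈ H? No

No, H is not a subgroup of ℤ_51


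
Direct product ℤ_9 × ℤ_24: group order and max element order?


|ℤ_9 × ℤ_24| = 9 × 24 = 216
Max element order = lcm(9,24) = 72
Cyclic? No (gcd=3)

|ℤ_9×ℤ_24| = 216, max element order = 72


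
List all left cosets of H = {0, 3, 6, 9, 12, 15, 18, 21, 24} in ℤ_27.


H = {0, 3, 6, 9, 12, 15, 18, 21, 24}, |H| = 9
Number of cosets = |G|/|H| = 27/9 = 3
0 + H = {0, 3, 6, 9, 12, 15, 18, 21, 24}
1 + H = {1, 4, 7, 10, 13, 16, 19, 22, 25}
2 + H = {2, 5, 8, 11, 14, 17, 20, 23, 26}

Cosets: 0+H={0,3,6,9,12,15,18,21,24}; 1+H={1,4,7,10,13,16,19,22,25}; 2+H={2,5,8,11,14,17,20,23,26}


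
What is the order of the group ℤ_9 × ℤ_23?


|A × B| = |A| · |B|
|ℤ_9 × ℤ_23| = 9 × 23 = 207

|ℤ_9 × ℤ_23| = 207


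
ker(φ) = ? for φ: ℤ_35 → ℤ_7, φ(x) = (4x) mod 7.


Kernel = preimage of identity
ker(φ) = {x ∈ ℤ_35 : 4x ≡ 0 (mod 7)}. Since 7 | 35, φ is well-defined. The kernel is the cyclic subgroup ⟨7⟩ of ℤ_35 (order 5), i.e. {0, 7, 14, 21, 28}

ker(φ) = {0, 7, 14, 21, 28}


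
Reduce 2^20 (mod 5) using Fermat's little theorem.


Fermat's little theorem: if p is prime and gcd(a,p)=1, then a^(p-1) ≡ 1 (mod p)
p = 5 is prime, gcd(2,5) = 1
Reduce exponent: 20 mod 4 = 0
So 2^20 ≡ 2^0 (mod 5)
2^0 = 1

2^20 ≡ 1 (mod 5)


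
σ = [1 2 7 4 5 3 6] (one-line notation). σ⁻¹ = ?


To find σ⁻¹, swap domain and range:
σ(1) = 1 → σ⁻¹(1) = 1
σ(2) = 2 → σ⁻¹(2) = 2
σ(3) = 7 → σ⁻¹(7) = 3
σ(4) = 4 → σ⁻¹(4) = 4
σ(5) = 5 → σ⁻¹(5) = 5
σ(6) = 3 → σ⁻¹(3) = 6
σ(7) = 6 → σ⁻¹(6) = 7

σ⁻¹ = [1 2 6 4 5 7 3]


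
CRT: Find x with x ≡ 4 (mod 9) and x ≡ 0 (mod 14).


m₁ = 9, m₂ = 14, gcd = 1, so CRT applies. M = m₁·m₂ = 126
Let M₁ = M/m₁ = 14, M₂ = M/m₂ = 9
Find y₁ ≡ M₁⁻¹ (mod m₁): 14⁻¹ ≡ 2 (mod 9)
Find y₂ ≡ M₂⁻¹ (mod m₂): 9⁻¹ ≡ 11 (mod 14)
x = a₁·M₁·y₁ + a₂·M₂·y₂ = 4·14·2 + 0·9·11 = 112
Reduce mod 126: x ≡ 112
Check: 112 mod 9 = 4 ✓, 112 mod 14 = 0 ✓

x ≡ 112 (mod 126)


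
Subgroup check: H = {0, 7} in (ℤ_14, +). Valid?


Subgroup test for H = {0, 7} in (ℤ_14, +):
(1) 0 ∈ H? Yes
(2) Closure: for all a,b ∈ H, (a+b) mod 14 ∈ H? Yes
(3) Inverses: for all a ∈ H, -a mod 14 ∈ H? Yes

Yes, H is a subgroup of ℤ_14


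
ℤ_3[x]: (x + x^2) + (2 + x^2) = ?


Add coefficients mod 3:
x^0: 0 + 2 = 2 (mod 3)
x^1: 1 + 0 = 1 (mod 3)
x^2: 1 + 1 = 2 (mod 3)
Result: 2 + x + 2x^2

f + g = 2 + x + 2x^2


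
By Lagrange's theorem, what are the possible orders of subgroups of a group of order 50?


Lagrange's theorem: |H| divides |G|
|G| = 50
Divisors of 50: 1, 2, 5, 10, 25, 50

Possible subgroup orders: {1, 2, 5, 10, 25, 50}


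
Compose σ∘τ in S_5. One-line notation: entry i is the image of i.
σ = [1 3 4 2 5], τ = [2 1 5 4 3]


σ∘τ: apply τ first, then σ
1 →τ 2 →σ 3
2 →τ 1 →σ 1
3 →τ 5 →σ 5
4 →τ 4 →σ 2
5 →τ 3 →σ 4

σ∘τ = [3 1 5 2 4]


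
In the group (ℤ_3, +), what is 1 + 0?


Operation: addition mod 3
1 + 0 = (a + b) mod 3 with a = 1, b = 0

1 + 0 = 1


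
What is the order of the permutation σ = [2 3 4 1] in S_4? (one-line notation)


Cycle decomposition: (1 2 3 4)
Cycle lengths: 4
Order = lcm(4) = 4

ord(σ) = 4


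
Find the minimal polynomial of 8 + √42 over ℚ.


Let α = 8 + √42. Then α - 8 = √42, so (α - 8)² = 42, giving α² - 16α + 22 = 0. Degree 2 and α ∉ ℚ, so this is the minimal polynomial.

Minimal polynomial: x² - 16x + 22


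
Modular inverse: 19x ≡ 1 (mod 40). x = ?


Use the extended Euclidean algorithm to write 1 = 19·s + 40·t; then s mod 40 is the inverse.
Euclidean algorithm:
  19 = 0·40 + 19
  40 = 2·19 + 2
  19 = 9·2 + 1
  2 = 2·1 + 0
gcd(19,40) = 1
Back-substitution gives: 19·(19) + 40·(-9) = 1
So 19⁻¹ ≡ 19 ≡ 19 (mod 40)
Check: 19 × 19 = 361 ≡ 1 (mod 40) ✓

19⁻¹ ≡ 19 (mod 40)


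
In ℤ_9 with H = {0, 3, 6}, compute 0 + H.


0 + H = {0 + h (mod 9) : h ∈ H}
0+0=0, 0+3=3, 0+6=6

0 + H = {0, 3, 6}


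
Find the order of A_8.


|A_n| = n!/2 (even permutations)
|A_8| = 8!/2 = 40320/2 = 20160

|A_8| = 20160


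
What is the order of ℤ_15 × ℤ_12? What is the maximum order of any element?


|ℤ_15 × ℤ_12| = 15 × 12 = 180
Max element order = lcm(15,12) = 60
Cyclic? No (gcd=3)

|ℤ_15×ℤ_12| = 180, max element order = 60


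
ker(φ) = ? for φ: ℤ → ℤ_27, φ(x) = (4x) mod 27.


Kernel = preimage of identity
ker(φ) = {x ∈ ℤ : 4x ≡ 0 (mod 27)}. gcd(4,27) = 1, so 4x ≡ 0 (mod 27) ⟺ x ≡ 0 (mod 27/1 = 27). Hence ker(φ) = 27ℤ

ker(φ) = 27ℤ


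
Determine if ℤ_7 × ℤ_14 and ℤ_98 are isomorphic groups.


Comparing ℤ_7 × ℤ_14 and ℤ_98:
gcd(7,14) = 7 ≠ 1. Max element order in ℤ_7×ℤ_14 is lcm(7,14) = 14 < 98, so it has no element of order 98

No, ℤ_7 × ℤ_14 ≇ ℤ_98


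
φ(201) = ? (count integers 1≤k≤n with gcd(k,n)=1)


Factor n: 201 = 3 × 67
φ(n) = n · ∏(1 - 1/p) over distinct primes p | n
φ(201) = 201 · (1 - 1/3) · (1 - 1/67) = 132

φ(201) = 132


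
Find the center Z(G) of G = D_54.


Z(G) = {g ∈ G | gx = xg for all x ∈ G}
For even n, Z(D_n) = {e, r^(n/2)}: the 180° rotation r^27 commutes with every reflection and rotation

Z(D_54) = {e, r^27}


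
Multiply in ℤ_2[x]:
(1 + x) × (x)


Expand and collect like terms; reduce coefficients mod 2:
x^0: 1·0 = 0 ≡ 0 (mod 2)
x^1: 1·1 + 1·0 = 1 ≡ 1 (mod 2)
x^2: 1·1 = 1 ≡ 1 (mod 2)
Result: x + x^2

f · g = x + x^2


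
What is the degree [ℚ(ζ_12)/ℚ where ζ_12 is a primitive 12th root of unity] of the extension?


[ℚ(ζ_n):ℚ] = deg Φ_n(x) = φ(n). Here φ(12) = 4

[ℚ(ζ_12)/ℚ where ζ_12 is a primitive 12th root of unity] = 4


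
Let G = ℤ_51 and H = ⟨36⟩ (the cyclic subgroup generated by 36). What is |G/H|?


|⟨36⟩| = n / gcd(36, 51) = 51 / 3 = 17
H is normal (ℤ_51 is abelian).
|G/H| = |G| / |H| = 51 / 17 = 3

|G/H| = 3


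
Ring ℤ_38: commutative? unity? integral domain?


ℤ_38 is a commutative ring with unity 1; 38 = 2×19 is composite, so 2·19 ≡ 0 gives zero divisors (not an integral domain)
Commutative: Yes
Integral domain: No
Has unity: Yes

ℤ_38: Commutative=Yes, Unity=Yes


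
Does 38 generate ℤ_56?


g generates ℤ_n iff gcd(g, n) = 1
gcd(38, 56) = 2
Since gcd = 2 ≠ 1, ⟨38⟩ has order 28 < 56, so 38 is not a generator.

No, 38 does not generate ℤ_56


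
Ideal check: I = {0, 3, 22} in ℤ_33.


Check ideal conditions for I = {0, 3, 22} in ℤ_33:
(1) I is an additive subgroup? No
(2) For r ∈ ℤ_33 and a ∈ I: r·a ∈ I? No  [counterexample: r=2, a=3, r·a mod 33 = 6 ∉ I]

No, I is not an ideal of ℤ_33


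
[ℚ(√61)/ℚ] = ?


√61 has minimal polynomial x² - 61 (irreducible over ℚ since 61 is squarefree)

[ℚ(√61)/ℚ] = 2


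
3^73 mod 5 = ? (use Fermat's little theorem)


Fermat's little theorem: if p is prime and gcd(a,p)=1, then a^(p-1) ≡ 1 (mod p)
p = 5 is prime, gcd(3,5) = 1
Reduce exponent: 73 mod 4 = 1
So 3^73 ≡ 3^1 (mod 5)
3^1 mod 5 = 3

3^73 ≡ 3 (mod 5)


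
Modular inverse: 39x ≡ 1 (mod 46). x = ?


Use the extended Euclidean algorithm to write 1 = 39·s + 46·t; then s mod 46 is the inverse.
Euclidean algorithm:
  39 = 0·46 + 39
  46 = 1·39 + 7
  39 = 5·7 + 4
  7 = 1·4 + 3
  4 = 1·3 + 1
  3 = 3·1 + 0
gcd(39,46) = 1
Back-substitution gives: 39·(13) + 46·(-11) = 1
So 39⁻¹ ≡ 13 ≡ 13 (mod 46)
Check: 39 × 13 = 507 ≡ 1 (mod 46) ✓

39⁻¹ ≡ 13 (mod 46)


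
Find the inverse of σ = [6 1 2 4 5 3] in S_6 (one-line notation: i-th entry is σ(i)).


To find σ⁻¹, swap domain and range:
σ(1) = 6 → σ⁻¹(6) = 1
σ(2) = 1 → σ⁻¹(1) = 2
σ(3) = 2 → σ⁻¹(2) = 3
σ(4) = 4 → σ⁻¹(4) = 4
σ(5) = 5 → σ⁻¹(5) = 5
σ(6) = 3 → σ⁻¹(3) = 6

σ⁻¹ = [2 3 6 4 5 1]


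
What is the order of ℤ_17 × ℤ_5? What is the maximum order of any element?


|ℤ_17 × ℤ_5| = 17 × 5 = 85
Max element order = lcm(17,5) = 85
Cyclic? Yes (gcd=1)

|ℤ_17×ℤ_5| = 85, max element order = 85


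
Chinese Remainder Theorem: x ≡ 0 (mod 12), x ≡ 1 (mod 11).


m₁ = 12, m₂ = 11, gcd = 1, so CRT applies. M = m₁·m₂ = 132
Let M₁ = M/m₁ = 11, M₂ = M/m₂ = 12
Find y₁ ≡ M₁⁻¹ (mod m₁): 11⁻¹ ≡ 11 (mod 12)
Find y₂ ≡ M₂⁻¹ (mod m₂): 12⁻¹ ≡ 1 (mod 11)
x = a₁·M₁·y₁ + a₂·M₂·y₂ = 0·11·11 + 1·12·1 = 12
Reduce mod 132: x ≡ 12
Check: 12 mod 12 = 0 ✓, 12 mod 11 = 1 ✓

x ≡ 12 (mod 132)


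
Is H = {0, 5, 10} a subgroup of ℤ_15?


Subgroup test for H = {0, 5, 10} in (ℤ_15, +):
(1) 0 ∈ H? Yes
(2) Closure: for all a,b ∈ H, (a+b) mod 15 ∈ H? Yes
(3) Inverses: for all a ∈ H, -a mod 15 ∈ H? Yes

Yes, H is a subgroup of ℤ_15


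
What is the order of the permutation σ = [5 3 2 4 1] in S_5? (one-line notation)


Cycle decomposition: (1 5) (2 3)
Cycle lengths: 2, 2
Order = lcm(2, 2) = 2

ord(σ) = 2


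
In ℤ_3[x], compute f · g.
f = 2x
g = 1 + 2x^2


Expand and collect like terms; reduce coefficients mod 3:
x^0: 0·1 = 0 ≡ 0 (mod 3)
x^1: 0·0 + 2·1 = 2 ≡ 2 (mod 3)
x^2: 0·2 + 2·0 = 0 ≡ 0 (mod 3)
x^3: 2·2 = 4 ≡ 1 (mod 3)
Result: 2x + x^3

f · g = 2x + x^3


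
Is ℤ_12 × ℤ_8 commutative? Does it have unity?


Direct product ring; commutative with unity (1,1); but (1,0)·(0,1) = (0,0) gives zero divisors, so not an integral domain
Commutative: Yes
Integral domain: No
Has unity: Yes

ℤ_12 × ℤ_8: Commutative=Yes, Unity=Yes


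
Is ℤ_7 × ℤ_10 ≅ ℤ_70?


Comparing ℤ_7 × ℤ_10 and ℤ_70:
gcd(7,10) = 1, so ℤ_7 × ℤ_10 ≅ ℤ_70 (CRT)

Yes, ℤ_7 × ℤ_10 ≅ ℤ_70


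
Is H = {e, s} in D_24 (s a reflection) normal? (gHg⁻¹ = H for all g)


H = {e, s} in D_24 (s a reflection)
r·s·r⁻¹ = sr⁻² ≠ s for n ≥ 3, so {e, s} is not closed under conjugation

No, not a normal subgroup


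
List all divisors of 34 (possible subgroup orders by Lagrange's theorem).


Lagrange's theorem: |H| divides |G|
|G| = 34
Divisors of 34: 1, 2, 17, 34

Possible subgroup orders: {1, 2, 17, 34}


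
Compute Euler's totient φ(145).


Factor n: 145 = 5 × 29
φ(n) = n · ∏(1 - 1/p) over distinct primes p | n
φ(145) = 145 · (1 - 1/5) · (1 - 1/29) = 112

φ(145) = 112


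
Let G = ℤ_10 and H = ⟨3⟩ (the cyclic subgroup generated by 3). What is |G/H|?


|⟨3⟩| = n / gcd(3, 10) = 10 / 1 = 10
H is normal (ℤ_10 is abelian).
|G/H| = |G| / |H| = 10 / 10 = 1

|G/H| = 1


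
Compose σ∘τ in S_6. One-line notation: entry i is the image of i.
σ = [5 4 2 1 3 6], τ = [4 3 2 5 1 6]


σ∘τ: apply τ first, then σ
1 →τ 4 →σ 1
2 →τ 3 →σ 2
3 →τ 2 →σ 4
4 →τ 5 →σ 3
5 →τ 1 →σ 5
6 →τ 6 →σ 6

σ∘τ = [1 2 4 3 5 6]


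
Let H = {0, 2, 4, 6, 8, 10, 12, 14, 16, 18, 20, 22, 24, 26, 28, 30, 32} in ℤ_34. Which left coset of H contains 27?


27 + H = {27 + h (mod 34) : h ∈ H}
27+0=27, 27+2=29, 27+4=31, 27+6=33, 27+8=1, 27+10=3, 27+12=5, 27+14=7, 27+16=9, 27+18=11, 27+20=13, 27+22=15, 27+24=17, 27+26=19, 27+28=21, 27+30=23, 27+32=25
27 + H = {1, 3, 5, 7, 9, 11, 13, 15, 17, 19, 21, 23, 25, 27, 29, 31, 33} = 1 + H

27 + H = {1, 3, 5, 7, 9, 11, 13, 15, 17, 19, 21, 23, 25, 27, 29, 31, 33}


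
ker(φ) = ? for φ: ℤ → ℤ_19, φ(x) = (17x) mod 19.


Kernel = preimage of identity
ker(φ) = {x ∈ ℤ : 17x ≡ 0 (mod 19)}. gcd(17,19) = 1, so 17x ≡ 0 (mod 19) ⟺ x ≡ 0 (mod 19/1 = 19). Hence ker(φ) = 19ℤ

ker(φ) = 19ℤ


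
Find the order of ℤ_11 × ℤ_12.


|A × B| = |A| · |B|
|ℤ_11 × ℤ_12| = 11 × 12 = 132

|ℤ_11 × ℤ_12| = 132


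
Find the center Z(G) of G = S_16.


Z(G) = {g ∈ G | gx = xg for all x ∈ G}
S_n is non-abelian for n ≥ 3; Z(S_16) is trivial

Z(S_16) = {e}


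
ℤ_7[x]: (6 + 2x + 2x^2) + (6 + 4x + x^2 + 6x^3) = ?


Add coefficients mod 7:
x^0: 6 + 6 = 5 (mod 7)
x^1: 2 + 4 = 6 (mod 7)
x^2: 2 + 1 = 3 (mod 7)
x^3: 0 + 6 = 6 (mod 7)
Result: 5 + 6x + 3x^2 + 6x^3

f + g = 5 + 6x + 3x^2 + 6x^3


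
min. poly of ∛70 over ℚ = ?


∛70 satisfies x³ - 70 = 0, irreducible over ℚ (no rational root; 70 is not a perfect cube)

Minimal polynomial: x³ - 70


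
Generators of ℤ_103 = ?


g generates ℤ_n iff gcd(g,n) = 1
Prime factors of 103: 103
Generators are g ∈ {1,...,102} not divisible by any of these primes.
Generators: {1, 2, 3, 4, 5, 6, 7, 8, 9, 10, 11, 12, 13, 14, 15, 16, 17, 18, 19, 20, 21, 22, 23, 24, 25, 26, 27, 28, 29, 30, 31, 32, 33, 34, 35, 36, 37, 38, 39, 40, 41, 42, 43, 44, 45, 46, 47, 48, 49, 50, 51, 52, 53, 54, 55, 56, 57, 58, 59, 60, 61, 62, 63, 64, 65, 66, 67, 68, 69, 70, 71, 72, 73, 74, 75, 76, 77, 78, 79, 80, 81, 82, 83, 84, 85, 86, 87, 88, 89, 90, 91, 92, 93, 94, 95, 96, 97, 98, 99, 100, 101, 102}
Number of generators = φ(103) = 102

Generators of ℤ_103 = {1, 2, 3, 4, 5, 6, 7, 8, 9, 10, 11, 12, 13, 14, 15, 16, 17, 18, 19, 20, 21, 22, 23, 24, 25, 26, 27, 28, 29, 30, 31, 32, 33, 34, 35, 36, 37, 38, 39, 40, 41, 42, 43, 44, 45, 46, 47, 48, 49, 50, 51, 52, 53, 54, 55, 56, 57, 58, 59, 60, 61, 62, 63, 64, 65, 66, 67, 68, 69, 70, 71, 72, 73, 74, 75, 76, 77, 78, 79, 80, 81, 82, 83, 84, 85, 86, 87, 88, 89, 90, 91, 92, 93, 94, 95, 96, 97, 98, 99, 100, 101, 102}


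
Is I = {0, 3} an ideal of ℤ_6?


Check ideal conditions for I = {0, 3} in ℤ_6:
(1) I is an additive subgroup? Yes
(2) For r ∈ ℤ_6 and a ∈ I: r·a ∈ I? Yes

Yes, I is an ideal of ℤ_6


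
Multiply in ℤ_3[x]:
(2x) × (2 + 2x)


Expand and collect like terms; reduce coefficients mod 3:
x^0: 0·2 = 0 ≡ 0 (mod 3)
x^1: 0·2 + 2·2 = 4 ≡ 1 (mod 3)
x^2: 2·2 = 4 ≡ 1 (mod 3)
Result: x + x^2

f · g = x + x^2


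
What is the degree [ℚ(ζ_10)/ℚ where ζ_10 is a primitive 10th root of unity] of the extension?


[ℚ(ζ_n):ℚ] = deg Φ_n(x) = φ(n). Here φ(10) = 4

[ℚ(ζ_10)/ℚ where ζ_10 is a primitive 10th root of unity] = 4


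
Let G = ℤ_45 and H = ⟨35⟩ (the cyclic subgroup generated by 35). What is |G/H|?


|⟨35⟩| = n / gcd(35, 45) = 45 / 5 = 9
H is normal (ℤ_45 is abelian).
|G/H| = |G| / |H| = 45 / 9 = 5

|G/H| = 5


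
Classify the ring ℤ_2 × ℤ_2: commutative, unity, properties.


Direct product ring; commutative with unity (1,1); but (1,0)·(0,1) = (0,0) gives zero divisors, so not an integral domain
Commutative: Yes
Integral domain: No
Has unity: Yes

ℤ_2 × ℤ_2: Commutative=Yes, Unity=Yes


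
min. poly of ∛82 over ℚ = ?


∛82 satisfies x³ - 82 = 0, irreducible over ℚ (no rational root; 82 is not a perfect cube)

Minimal polynomial: x³ - 82


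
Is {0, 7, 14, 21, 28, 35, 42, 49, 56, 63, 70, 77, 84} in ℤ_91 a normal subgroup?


H = {0, 7, 14, 21, 28, 35, 42, 49, 56, 63, 70, 77, 84} in ℤ_91
ℤ_91 is abelian; every subgroup of an abelian group is normal

Yes, normal subgroup


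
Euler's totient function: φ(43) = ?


Factor n: 43 = 43
φ(n) = n · ∏(1 - 1/p) over distinct primes p | n
φ(43) = 43 · (1 - 1/43) = 42

φ(43) = 42


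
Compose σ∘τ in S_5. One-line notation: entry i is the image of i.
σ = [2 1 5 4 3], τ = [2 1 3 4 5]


σ∘τ: apply τ first, then σ
1 →τ 2 →σ 1
2 →τ 1 →σ 2
3 →τ 3 →σ 5
4 →τ 4 →σ 4
5 →τ 5 →σ 3

σ∘τ = [1 2 5 4 3]


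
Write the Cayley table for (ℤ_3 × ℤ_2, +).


Elements: {(0,0), (0,1), (1,0), (1,1), (2,0), (2,1)}
Operation: componentwise addition mod (3, 2)
Entry (a, b) = ((a₁+b₁) mod 3, (a₂+b₂) mod 2)

Cayley table:
      | (0,0) | (0,1) | (1,0) | (1,1) | (2,0) | (2,1)
(0,0) | (0,0) | (0,1) | (1,0) | (1,1) | (2,0) | (2,1)
(0,1) | (0,1) | (0,0) | (1,1) | (1,0) | (2,1) | (2,0)
(1,0) | (1,0) | (1,1) | (2,0) | (2,1) | (0,0) | (0,1)
(1,1) | (1,1) | (1,0) | (2,1) | (2,0) | (0,1) | (0,0)
(2,0) | (2,0) | (2,1) | (0,0) | (0,1) | (1,0) | (1,1)
(2,1) | (2,1) | (2,0) | (0,1) | (0,0) | (1,1) | (1,0)


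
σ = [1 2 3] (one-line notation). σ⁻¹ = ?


To find σ⁻¹, swap domain and range:
σ(1) = 1 → σ⁻¹(1) = 1
σ(2) = 2 → σ⁻¹(2) = 2
σ(3) = 3 → σ⁻¹(3) = 3

σ⁻¹ = [1 2 3]


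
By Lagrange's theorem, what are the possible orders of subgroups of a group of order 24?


Lagrange's theorem: |H| divides |G|
|G| = 24
Divisors of 24: 1, 2, 3, 4, 6, 8, 12, 24

Possible subgroup orders: {1, 2, 3, 4, 6, 8, 12, 24}


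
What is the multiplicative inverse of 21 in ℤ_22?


Use the extended Euclidean algorithm to write 1 = 21·s + 22·t; then s mod 22 is the inverse.
Euclidean algorithm:
  21 = 0·22 + 21
  22 = 1·21 + 1
  21 = 21·1 + 0
gcd(21,22) = 1
Back-substitution gives: 21·(-1) + 22·(1) = 1
So 21⁻¹ ≡ -1 ≡ 21 (mod 22)
Check: 21 × 21 = 441 ≡ 1 (mod 22) ✓

21⁻¹ ≡ 21 (mod 22)


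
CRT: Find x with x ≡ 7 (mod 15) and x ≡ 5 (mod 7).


m₁ = 15, m₂ = 7, gcd = 1, so CRT applies. M = m₁·m₂ = 105
Let M₁ = M/m₁ = 7, M₂ = M/m₂ = 15
Find y₁ ≡ M₁⁻¹ (mod m₁): 7⁻¹ ≡ 13 (mod 15)
Find y₂ ≡ M₂⁻¹ (mod m₂): 15⁻¹ ≡ 1 (mod 7)
x = a₁·M₁·y₁ + a₂·M₂·y₂ = 7·7·13 + 5·15·1 = 712
Reduce mod 105: x ≡ 82
Check: 82 mod 15 = 7 ✓, 82 mod 7 = 5 ✓

x ≡ 82 (mod 105)


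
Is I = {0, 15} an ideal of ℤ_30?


Check ideal conditions for I = {0, 15} in ℤ_30:
(1) I is an additive subgroup? Yes
(2) For r ∈ ℤ_30 and a ∈ I: r·a ∈ I? Yes

Yes, I is an ideal of ℤ_30


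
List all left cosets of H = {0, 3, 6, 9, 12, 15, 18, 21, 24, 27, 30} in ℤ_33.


H = {0, 3, 6, 9, 12, 15, 18, 21, 24, 27, 30}, |H| = 11
Number of cosets = |G|/|H| = 33/11 = 3
0 + H = {0, 3, 6, 9, 12, 15, 18, 21, 24, 27, 30}
1 + H = {1, 4, 7, 10, 13, 16, 19, 22, 25, 28, 31}
2 + H = {2, 5, 8, 11, 14, 17, 20, 23, 26, 29, 32}

Cosets: 0+H={0,3,6,9,12,15,18,21,24,27,30}; 1+H={1,4,7,10,13,16,19,22,25,28,31}; 2+H={2,5,8,11,14,17,20,23,26,29,32}


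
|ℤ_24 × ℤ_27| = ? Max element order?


|ℤ_24 × ℤ_27| = 24 × 27 = 648
Max element order = lcm(24,27) = 216
Cyclic? No (gcd=3)

|ℤ_24×ℤ_27| = 648, max element order = 216


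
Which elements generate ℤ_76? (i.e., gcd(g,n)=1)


g generates ℤ_n iff gcd(g,n) = 1
Prime factors of 76: 2, 19
Generators are g ∈ {1,...,75} not divisible by any of these primes.
Generators: {1, 3, 5, 7, 9, 11, 13, 15, 17, 21, 23, 25, 27, 29, 31, 33, 35, 37, 39, 41, 43, 45, 47, 49, 51, 53, 55, 59, 61, 63, 65, 67, 69, 71, 73, 75}
Number of generators = φ(76) = 36

Generators of ℤ_76 = {1, 3, 5, 7, 9, 11, 13, 15, 17, 21, 23, 25, 27, 29, 31, 33, 35, 37, 39, 41, 43, 45, 47, 49, 51, 53, 55, 59, 61, 63, 65, 67, 69, 71, 73, 75}


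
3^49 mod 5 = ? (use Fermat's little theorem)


Fermat's little theorem: if p is prime and gcd(a,p)=1, then a^(p-1) ≡ 1 (mod p)
p = 5 is prime, gcd(3,5) = 1
Reduce exponent: 49 mod 4 = 1
So 3^49 ≡ 3^1 (mod 5)
3^1 mod 5 = 3

3^49 ≡ 3 (mod 5)


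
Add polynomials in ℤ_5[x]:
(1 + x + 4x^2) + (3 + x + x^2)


Add coefficients mod 5:
x^0: 1 + 3 = 4 (mod 5)
x^1: 1 + 1 = 2 (mod 5)
x^2: 4 + 1 = 0 (mod 5)
Result: 4 + 2x

f + g = 4 + 2x


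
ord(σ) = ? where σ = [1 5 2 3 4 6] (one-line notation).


Cycle decomposition: (2 5 4 3)
Cycle lengths: 4
Order = lcm(4) = 4

ord(σ) = 4


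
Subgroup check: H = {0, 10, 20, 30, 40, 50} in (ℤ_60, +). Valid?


Subgroup test for H = {0, 10, 20, 30, 40, 50} in (ℤ_60, +):
(1) 0 ∈ H? Yes
(2) Closure: for all a,b ∈ H, (a+b) mod 60 ∈ H? Yes
(3) Inverses: for all a ∈ H, -a mod 60 ∈ H? Yes

Yes, H is a subgroup of ℤ_60


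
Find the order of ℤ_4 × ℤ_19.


|A × B| = |A| · |B|
|ℤ_4 × ℤ_19| = 4 × 19 = 76

|ℤ_4 × ℤ_19| = 76


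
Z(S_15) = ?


Z(G) = {g ∈ G | gx = xg for all x ∈ G}
S_n is non-abelian for n ≥ 3; Z(S_15) is trivial

Z(S_15) = {e}


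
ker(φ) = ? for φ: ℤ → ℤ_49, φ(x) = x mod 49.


Kernel = preimage of identity
ker(φ) = {x ∈ ℤ : x ≡ 0 (mod 49)} = 49ℤ = {0, ±49, ±98, ...}

ker(φ) = 49ℤ


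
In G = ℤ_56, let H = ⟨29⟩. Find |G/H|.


|⟨29⟩| = n / gcd(29, 56) = 56 / 1 = 56
H is normal (ℤ_56 is abelian).
|G/H| = |G| / |H| = 56 / 56 = 1

|G/H| = 1


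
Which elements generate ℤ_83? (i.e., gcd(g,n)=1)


g generates ℤ_n iff gcd(g,n) = 1
Prime factors of 83: 83
Generators are g ∈ {1,...,82} not divisible by any of these primes.
Generators: {1, 2, 3, 4, 5, 6, 7, 8, 9, 10, 11, 12, 13, 14, 15, 16, 17, 18, 19, 20, 21, 22, 23, 24, 25, 26, 27, 28, 29, 30, 31, 32, 33, 34, 35, 36, 37, 38, 39, 40, 41, 42, 43, 44, 45, 46, 47, 48, 49, 50, 51, 52, 53, 54, 55, 56, 57, 58, 59, 60, 61, 62, 63, 64, 65, 66, 67, 68, 69, 70, 71, 72, 73, 74, 75, 76, 77, 78, 79, 80, 81, 82}
Number of generators = φ(83) = 82

Generators of ℤ_83 = {1, 2, 3, 4, 5, 6, 7, 8, 9, 10, 11, 12, 13, 14, 15, 16, 17, 18, 19, 20, 21, 22, 23, 24, 25, 26, 27, 28, 29, 30, 31, 32, 33, 34, 35, 36, 37, 38, 39, 40, 41, 42, 43, 44, 45, 46, 47, 48, 49, 50, 51, 52, 53, 54, 55, 56, 57, 58, 59, 60, 61, 62, 63, 64, 65, 66, 67, 68, 69, 70, 71, 72, 73, 74, 75, 76, 77, 78, 79, 80, 81, 82}


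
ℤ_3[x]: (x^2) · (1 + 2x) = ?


Expand and collect like terms; reduce coefficients mod 3:
x^0: 0·1 = 0 ≡ 0 (mod 3)
x^1: 0·2 + 0·1 = 0 ≡ 0 (mod 3)
x^2: 0·2 + 1·1 = 1 ≡ 1 (mod 3)
x^3: 1·2 = 2 ≡ 2 (mod 3)
Result: x^2 + 2x^3

f · g = x^2 + 2x^3


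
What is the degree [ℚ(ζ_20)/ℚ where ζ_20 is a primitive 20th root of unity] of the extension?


[ℚ(ζ_n):ℚ] = deg Φ_n(x) = φ(n). Here φ(20) = 8

[ℚ(ζ_20)/ℚ where ζ_20 is a primitive 20th root of unity] = 8


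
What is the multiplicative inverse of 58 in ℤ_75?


Use the extended Euclidean algorithm to write 1 = 58·s + 75·t; then s mod 75 is the inverse.
Euclidean algorithm:
  58 = 0·75 + 58
  75 = 1·58 + 17
  58 = 3·17 + 7
  17 = 2·7 + 3
  7 = 2·3 + 1
  3 = 3·1 + 0
gcd(58,75) = 1
Back-substitution gives: 58·(22) + 75·(-17) = 1
So 58⁻¹ ≡ 22 ≡ 22 (mod 75)
Check: 58 × 22 = 1276 ≡ 1 (mod 75) ✓

58⁻¹ ≡ 22 (mod 75)


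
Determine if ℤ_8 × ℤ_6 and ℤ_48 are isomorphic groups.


Comparing ℤ_8 × ℤ_6 and ℤ_48:
gcd(8,6) = 2 ≠ 1. Max element order in ℤ_8×ℤ_6 is lcm(8,6) = 24 < 48, so it has no element of order 48

No, ℤ_8 × ℤ_6 ≇ ℤ_48


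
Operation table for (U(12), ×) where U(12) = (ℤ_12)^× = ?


Elements: {1, 5, 7, 11}
Operation: multiplication mod 12
Entry (a, b) = (a × b) mod 12

Cayley table:
   |  1 |  5 |  7 | 11
 1 |  1 |  5 |  7 | 11
 5 |  5 |  1 | 11 |  7
 7 |  7 | 11 |  1 |  5
11 | 11 |  7 |  5 |  1


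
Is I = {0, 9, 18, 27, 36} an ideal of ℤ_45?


Check ideal conditions for I = {0, 9, 18, 27, 36} in ℤ_45:
(1) I is an additive subgroup? Yes
(2) For r ∈ ℤ_45 and a ∈ I: r·a ∈ I? Yes

Yes, I is an ideal of ℤ_45


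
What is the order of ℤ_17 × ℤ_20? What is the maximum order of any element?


|ℤ_17 × ℤ_20| = 17 × 20 = 340
Max element order = lcm(17,20) = 340
Cyclic? Yes (gcd=1)

|ℤ_17×ℤ_20| = 340, max element order = 340


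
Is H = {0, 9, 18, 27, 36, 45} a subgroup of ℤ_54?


Subgroup test for H = {0, 9, 18, 27, 36, 45} in (ℤ_54, +):
(1) 0 ∈ H? Yes
(2) Closure: for all a,b ∈ H, (a+b) mod 54 ∈ H? Yes
(3) Inverses: for all a ∈ H, -a mod 54 ∈ H? Yes

Yes, H is a subgroup of ℤ_54


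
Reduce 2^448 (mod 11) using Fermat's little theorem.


Fermat's little theorem: if p is prime and gcd(a,p)=1, then a^(p-1) ≡ 1 (mod p)
p = 11 is prime, gcd(2,11) = 1
Reduce exponent: 448 mod 10 = 8
So 2^448 ≡ 2^8 (mod 11)
2^8 mod 11 = 3

2^448 ≡ 3 (mod 11)


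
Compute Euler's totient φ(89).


Factor n: 89 = 89
φ(n) = n · ∏(1 - 1/p) over distinct primes p | n
φ(89) = 89 · (1 - 1/89) = 88

φ(89) = 88


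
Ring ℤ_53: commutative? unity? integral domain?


ℤ_53 is a commutative ring with unity 1; 53 is prime, so ℤ_53 is a field (hence an integral domain)
Commutative: Yes
Integral domain: Yes
Has unity: Yes

ℤ_53: Commutative=Yes, Unity=Yes


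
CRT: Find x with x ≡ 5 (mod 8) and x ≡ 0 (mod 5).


m₁ = 8, m₂ = 5, gcd = 1, so CRT applies. M = m₁·m₂ = 40
Let M₁ = M/m₁ = 5, M₂ = M/m₂ = 8
Find y₁ ≡ M₁⁻¹ (mod m₁): 5⁻¹ ≡ 5 (mod 8)
Find y₂ ≡ M₂⁻¹ (mod m₂): 8⁻¹ ≡ 2 (mod 5)
x = a₁·M₁·y₁ + a₂·M₂·y₂ = 5·5·5 + 0·8·2 = 125
Reduce mod 40: x ≡ 5
Check: 5 mod 8 = 5 ✓, 5 mod 5 = 0 ✓

x ≡ 5 (mod 40)


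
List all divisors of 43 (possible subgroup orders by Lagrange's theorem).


Lagrange's theorem: |H| divides |G|
|G| = 43
Divisors of 43: 1, 43

Possible subgroup orders: {1, 43}


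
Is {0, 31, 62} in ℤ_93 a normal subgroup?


H = {0, 31, 62} in ℤ_93
ℤ_93 is abelian; every subgroup of an abelian group is normal

Yes, normal subgroup


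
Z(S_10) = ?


Z(G) = {g ∈ G | gx = xg for all x ∈ G}
S_n is non-abelian for n ≥ 3; Z(S_10) is trivial

Z(S_10) = {e}


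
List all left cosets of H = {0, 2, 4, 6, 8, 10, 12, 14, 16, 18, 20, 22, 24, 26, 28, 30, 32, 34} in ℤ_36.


H = {0, 2, 4, 6, 8, 10, 12, 14, 16, 18, 20, 22, 24, 26, 28, 30, 32, 34}, |H| = 18
Number of cosets = |G|/|H| = 36/18 = 2
0 + H = {0, 2, 4, 6, 8, 10, 12, 14, 16, 18, 20, 22, 24, 26, 28, 30, 32, 34}
1 + H = {1, 3, 5, 7, 9, 11, 13, 15, 17, 19, 21, 23, 25, 27, 29, 31, 33, 35}

Cosets: 0+H={0,2,4,6,8,10,12,14,16,18,20,22,24,26,28,30,32,34}; 1+H={1,3,5,7,9,11,13,15,17,19,21,23,25,27,29,31,33,35}


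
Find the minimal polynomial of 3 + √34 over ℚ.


Let α = 3 + √34. Then α - 3 = √34, so (α - 3)² = 34, giving α² - 6α - 25 = 0. Degree 2 and α ∉ ℚ, so this is the minimal polynomial.

Minimal polynomial: x² - 6x - 25


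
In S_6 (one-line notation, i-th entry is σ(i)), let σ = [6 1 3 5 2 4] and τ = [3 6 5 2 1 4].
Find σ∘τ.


σ∘τ: apply τ first, then σ
1 →τ 3 →σ 3
2 →τ 6 →σ 4
3 →τ 5 →σ 2
4 →τ 2 →σ 1
5 →τ 1 →σ 6
6 →τ 4 →σ 5

σ∘τ = [3 4 2 1 6 5]


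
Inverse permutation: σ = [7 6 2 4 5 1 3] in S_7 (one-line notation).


To find σ⁻¹, swap domain and range:
σ(1) = 7 → σ⁻¹(7) = 1
σ(2) = 6 → σ⁻¹(6) = 2
σ(3) = 2 → σ⁻¹(2) = 3
σ(4) = 4 → σ⁻¹(4) = 4
σ(5) = 5 → σ⁻¹(5) = 5
σ(6) = 1 → σ⁻¹(1) = 6
σ(7) = 3 → σ⁻¹(3) = 7

σ⁻¹ = [6 3 7 4 5 2 1]


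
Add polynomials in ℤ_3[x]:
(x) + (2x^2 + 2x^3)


Add coefficients mod 3:
x^0: 0 + 0 = 0 (mod 3)
x^1: 1 + 0 = 1 (mod 3)
x^2: 0 + 2 = 2 (mod 3)
x^3: 0 + 2 = 2 (mod 3)
Result: x + 2x^2 + 2x^3

f + g = x + 2x^2 + 2x^3


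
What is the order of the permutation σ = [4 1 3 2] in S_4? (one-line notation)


Cycle decomposition: (1 4 2)
Cycle lengths: 3
Order = lcm(3) = 3

ord(σ) = 3
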